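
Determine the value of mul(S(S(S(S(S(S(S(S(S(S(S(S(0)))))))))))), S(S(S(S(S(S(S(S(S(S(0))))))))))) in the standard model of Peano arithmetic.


mul(S^12(0), S^10(0)):
S^12(0) = 12
S^10(0) = 10
12 * 10 = 120

120


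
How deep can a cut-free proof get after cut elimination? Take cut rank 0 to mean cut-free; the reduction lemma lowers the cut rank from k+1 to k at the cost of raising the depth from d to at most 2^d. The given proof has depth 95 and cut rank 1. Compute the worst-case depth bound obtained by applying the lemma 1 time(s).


Each rank reduction sends depth d to at most 2^d; cut rank r needs r reductions.
2_0(95) = 95
2_1(95) = 2^95 = 39614081257132168796771975168
Cut-free depth bound = 39614081257132168796771975168

39614081257132168796771975168


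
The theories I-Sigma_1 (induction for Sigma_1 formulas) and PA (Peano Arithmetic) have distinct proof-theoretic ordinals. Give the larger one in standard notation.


Proof-theoretic ordinal of I-Sigma_1 (induction for Sigma_1 formulas): omega^omega
Proof-theoretic ordinal of PA (Peano Arithmetic): epsilon_0
Comparing: omega^omega < epsilon_0.
The larger ordinal is epsilon_0 (from PA (Peano Arithmetic)).

epsilon_0


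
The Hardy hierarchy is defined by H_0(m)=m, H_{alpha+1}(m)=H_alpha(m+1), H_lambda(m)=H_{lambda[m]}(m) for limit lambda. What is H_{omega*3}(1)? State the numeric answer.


H_{omega*3}(1):
For the Hardy hierarchy, H_{omega*k}(n) = 2^k * n.
2^3 = 8.
8 * 1 = 8

8


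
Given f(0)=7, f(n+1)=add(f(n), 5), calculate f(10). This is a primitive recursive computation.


f(0) = 7
f(1) = add(f(0), 5) = add(7, 5) = 12
f(2) = add(f(1), 5) = add(12, 5) = 17
f(3) = add(f(2), 5) = add(17, 5) = 22
f(4) = add(f(3), 5) = add(22, 5) = 27
f(5) = add(f(4), 5) = add(27, 5) = 32
f(6) = add(f(5), 5) = add(32, 5) = 37
f(7) = add(f(6), 5) = add(37, 5) = 42
f(8) = add(f(7), 5) = add(42, 5) = 47
f(9) = add(f(8), 5) = add(47, 5) = 52
f(10) = add(f(9), 5) = add(52, 5) = 57


57


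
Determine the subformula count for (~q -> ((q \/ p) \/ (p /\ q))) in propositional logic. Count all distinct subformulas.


Formula: (~q -> ((q \/ p) \/ (p /\ q)))
Subformulas found:
  1. q
  2. p
  3. ~q
  4. (q \/ p)
  5. (p /\ q)
  6. ((q \/ p) \/ (p /\ q))
  7. (~q -> ((q \/ p) \/ (p /\ q)))
Total distinct subformulas = 7

7


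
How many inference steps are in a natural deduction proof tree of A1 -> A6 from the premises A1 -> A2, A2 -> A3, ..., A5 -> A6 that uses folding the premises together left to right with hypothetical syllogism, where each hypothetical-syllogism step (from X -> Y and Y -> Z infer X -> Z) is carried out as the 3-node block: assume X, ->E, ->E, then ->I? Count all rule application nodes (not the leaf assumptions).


There are 5 premises in the chain. The first HS step combines premises 1 and 2; each further premise needs one more HS step.
So 5 premises require 5 - 1 = 4 hypothetical-syllogism steps.
Each HS step uses 3 inference nodes (->E, ->E, ->I).
4 * 3 = 12 total inference nodes.

12


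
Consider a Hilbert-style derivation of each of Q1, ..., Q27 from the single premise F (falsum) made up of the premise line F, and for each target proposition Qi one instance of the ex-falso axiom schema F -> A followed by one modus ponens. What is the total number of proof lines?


Ex falso, line by line:
- 1 premise line (F)
- 27 targets, each needing 1 axiom instance (F -> Qi) + 1 MP = 2 lines: 2 * 27 = 54
Total = 1 + 54 = 55 lines.

55


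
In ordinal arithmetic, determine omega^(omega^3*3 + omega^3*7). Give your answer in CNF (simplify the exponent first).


omega^(omega^3*3 + omega^3*7):
Both terms of the exponent have the same exponent 3, so they merge: omega^3*3 + omega^3*7 = omega^3*(3+7) = omega^3*10.
omega raised to a CNF ordinal is a single CNF term: Result = omega^(omega^3*10)

omega^(omega^3*10)


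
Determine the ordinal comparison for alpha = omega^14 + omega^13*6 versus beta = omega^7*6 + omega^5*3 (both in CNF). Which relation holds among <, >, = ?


Compare term by term from highest exponent:
alpha = omega^14 + omega^13*6
beta = omega^7*6 + omega^5*3
Term 1: alpha has omega^14*1, beta has omega^7*6
Term 2: alpha has omega^13*6, beta has omega^5*3
Result: alpha > beta

alpha > beta


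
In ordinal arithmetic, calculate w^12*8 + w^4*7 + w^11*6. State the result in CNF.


Ordinal addition (w^12*8 + w^4*7) + w^11*6:
alpha's leading term has exponent 12 > beta's exponent 11, so it survives.
alpha's tail term has exponent 4 < beta's exponent 11, so it is absorbed by beta.
In ordinal addition, any term followed by a strictly larger-exponent term is absorbed.
Result = w^12*8 + w^11*6

w^12*8 + w^11*6


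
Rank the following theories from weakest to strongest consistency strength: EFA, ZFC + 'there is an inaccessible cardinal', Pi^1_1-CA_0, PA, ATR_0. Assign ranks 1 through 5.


Ordering by consistency strength:
1. EFA
2. PA
3. ATR_0
4. Pi^1_1-CA_0
5. ZFC + 'there is an inaccessible cardinal'


EFA=1, ZFC + 'there is an inaccessible cardinal'=5, Pi^1_1-CA_0=4, PA=2, ATR_0=3


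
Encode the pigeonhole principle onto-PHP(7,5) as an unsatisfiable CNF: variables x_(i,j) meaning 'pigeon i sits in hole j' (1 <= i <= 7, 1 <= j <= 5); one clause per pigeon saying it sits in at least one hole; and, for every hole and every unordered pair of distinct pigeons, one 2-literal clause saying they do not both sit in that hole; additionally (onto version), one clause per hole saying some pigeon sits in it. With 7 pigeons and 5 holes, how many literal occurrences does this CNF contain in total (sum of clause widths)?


onto-PHP(7,5): 7 pigeons, 5 holes, 7*5 = 35 variables.
- pigeon clauses: one per pigeon -> 7 clauses of width 5 -> 35 literals
- hole clauses: 5 holes * C(7,2) = 5 * 21 -> 105 clauses of width 2 -> 210 literals
- onto clauses: one per hole -> 5 clauses of width 7 -> 35 literals
Total literal occurrences = 35 + 210 + 35 = 280

280


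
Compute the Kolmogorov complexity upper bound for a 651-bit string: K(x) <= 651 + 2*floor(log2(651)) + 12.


floor(log2(651)) = 9
2 * 9 = 18
K(x) <= 651 + 18 + 12 = 681

681


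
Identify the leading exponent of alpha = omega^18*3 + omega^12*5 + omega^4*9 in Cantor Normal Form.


CNF: omega^18*3 + omega^12*5 + omega^4*9
The leading term is omega^18*3, which has exponent 18.

18


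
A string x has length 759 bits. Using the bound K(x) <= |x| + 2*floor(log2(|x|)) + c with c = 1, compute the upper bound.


floor(log2(759)) = 9
2 * 9 = 18
K(x) <= 759 + 18 + 1 = 778

778


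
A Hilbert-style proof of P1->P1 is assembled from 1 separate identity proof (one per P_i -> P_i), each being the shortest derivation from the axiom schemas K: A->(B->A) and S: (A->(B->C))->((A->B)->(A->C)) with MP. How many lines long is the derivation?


The shortest proof of A->A from K and S in the Hilbert calculus has exactly 5 lines:
(1) K instance A->((A->A)->A), (2) S instance, (3) MP on 1,2, (4) K instance A->(A->A), (5) MP on 3,4.
For 1 independent identities: 1 * 5 = 5 lines total.

5


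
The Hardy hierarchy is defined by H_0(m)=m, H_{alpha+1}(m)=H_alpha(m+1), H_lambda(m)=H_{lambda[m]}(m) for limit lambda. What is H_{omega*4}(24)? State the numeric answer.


H_{omega*4}(24):
For the Hardy hierarchy, H_{omega*k}(n) = 2^k * n.
2^4 = 16.
16 * 24 = 384

384


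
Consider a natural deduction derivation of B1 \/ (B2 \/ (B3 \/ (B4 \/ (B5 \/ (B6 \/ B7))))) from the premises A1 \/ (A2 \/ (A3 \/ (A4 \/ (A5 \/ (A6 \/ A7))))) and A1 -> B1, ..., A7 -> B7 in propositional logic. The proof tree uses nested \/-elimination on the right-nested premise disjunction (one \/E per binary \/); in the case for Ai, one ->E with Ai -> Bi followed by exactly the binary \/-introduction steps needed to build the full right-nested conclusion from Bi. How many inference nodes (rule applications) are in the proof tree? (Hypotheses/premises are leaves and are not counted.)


Constructive dilemma with 7 branches, all disjunctions right-nested:
- \/E: the premise has 6 binary \/, each eliminated once: 6 nodes.
- ->E: one per case (Ai with Ai -> Bi gives Bi): 7 nodes.
- \/I: in case i < n, Bi needs 1 step to form Bi \/ (B(i+1) \/ ...) and then i-1 steps to prepend B(i-1), ..., B1, i.e. i steps; in case i = n, B7 needs 6 prepend steps.
  \/I total = (1 + 2 + ... + 6) + 6 = 21 + 6 = 27 nodes.
Total = 6 + 7 + 27 = 40

40


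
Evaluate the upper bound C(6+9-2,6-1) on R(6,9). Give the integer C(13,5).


R(6,9) <= C(6+9-2, 6-1) = C(13, 5)
C(13, 5) = 13! / (5! * 8!)
= 1287

1287


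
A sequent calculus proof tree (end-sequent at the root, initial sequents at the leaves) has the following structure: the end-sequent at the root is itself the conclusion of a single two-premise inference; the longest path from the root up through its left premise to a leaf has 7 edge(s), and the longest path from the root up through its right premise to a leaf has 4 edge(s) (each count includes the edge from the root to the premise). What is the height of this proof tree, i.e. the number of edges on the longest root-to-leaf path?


Longest path through the left premise: 7 edges (measured from the branching sequent)
Longest path through the right premise: 4 edges
Height of the subtree rooted at the branching sequent: max(7, 4) = 7
The branching sequent is the root itself.
Total height = 7

7


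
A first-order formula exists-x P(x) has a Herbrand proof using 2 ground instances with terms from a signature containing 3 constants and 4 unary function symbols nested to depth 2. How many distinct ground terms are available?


Herbrand terms by depth:
Depth 0: 3 constants
Depth 1: 12 new terms (running total: 15)
Depth 2: 48 new terms (running total: 63)
Total distinct ground terms = 63

63


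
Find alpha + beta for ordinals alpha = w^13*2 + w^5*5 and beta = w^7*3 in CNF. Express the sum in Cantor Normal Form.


Ordinal addition (w^13*2 + w^5*5) + w^7*3:
alpha's leading term has exponent 13 > beta's exponent 7, so it survives.
alpha's tail term has exponent 5 < beta's exponent 7, so it is absorbed by beta.
In ordinal addition, any term followed by a strictly larger-exponent term is absorbed.
Result = w^13*2 + w^7*3

w^13*2 + w^7*3


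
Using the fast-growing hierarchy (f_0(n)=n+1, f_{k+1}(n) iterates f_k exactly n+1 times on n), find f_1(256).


f_1(256) = f_0^257(256)
f_0 adds 1 each time, applied 257 times.
f_1(256) = 256 + 257 = 513

513


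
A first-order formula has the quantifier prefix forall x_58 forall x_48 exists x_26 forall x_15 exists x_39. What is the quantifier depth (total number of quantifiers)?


Quantifier prefix has 5 quantifier symbols.
Quantifier depth = 5

5


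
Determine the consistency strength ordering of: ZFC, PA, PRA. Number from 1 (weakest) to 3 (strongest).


Ordering by consistency strength:
1. PRA
2. PA
3. ZFC


ZFC=3, PA=2, PRA=1


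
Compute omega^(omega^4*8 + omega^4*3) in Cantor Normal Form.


omega^(omega^4*8 + omega^4*3):
Both terms of the exponent have the same exponent 4, so they merge: omega^4*8 + omega^4*3 = omega^4*(8+3) = omega^4*11.
omega raised to a CNF ordinal is a single CNF term: Result = omega^(omega^4*11)

omega^(omega^4*11)


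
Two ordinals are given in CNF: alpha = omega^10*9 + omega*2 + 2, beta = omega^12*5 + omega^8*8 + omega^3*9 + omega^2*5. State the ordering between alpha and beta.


Compare term by term from highest exponent:
alpha = omega^10*9 + omega*2 + 2
beta = omega^12*5 + omega^8*8 + omega^3*9 + omega^2*5
Term 1: alpha has omega^10*9, beta has omega^12*5
Term 2: alpha has omega^1*2, beta has omega^8*8
Term 3: alpha has omega^0*2, beta has omega^3*9
Term 4: alpha has omega^0*0, beta has omega^2*5
Result: alpha < beta

alpha < beta


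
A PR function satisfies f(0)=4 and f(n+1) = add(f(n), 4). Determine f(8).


f(0) = 4
f(1) = add(f(0), 4) = add(4, 4) = 8
f(2) = add(f(1), 4) = add(8, 4) = 12
f(3) = add(f(2), 4) = add(12, 4) = 16
f(4) = add(f(3), 4) = add(16, 4) = 20
f(5) = add(f(4), 4) = add(20, 4) = 24
f(6) = add(f(5), 4) = add(24, 4) = 28
f(7) = add(f(6), 4) = add(28, 4) = 32
f(8) = add(f(7), 4) = add(32, 4) = 36


36


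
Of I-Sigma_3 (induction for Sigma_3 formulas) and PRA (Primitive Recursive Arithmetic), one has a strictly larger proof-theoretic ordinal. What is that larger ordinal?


Proof-theoretic ordinal of I-Sigma_3 (induction for Sigma_3 formulas): omega^(omega^(omega^omega))
Proof-theoretic ordinal of PRA (Primitive Recursive Arithmetic): omega^omega
Comparing: omega^omega < omega^(omega^(omega^omega)).
The larger ordinal is omega^(omega^(omega^omega)) (from I-Sigma_3 (induction for Sigma_3 formulas)).

omega^(omega^(omega^omega))


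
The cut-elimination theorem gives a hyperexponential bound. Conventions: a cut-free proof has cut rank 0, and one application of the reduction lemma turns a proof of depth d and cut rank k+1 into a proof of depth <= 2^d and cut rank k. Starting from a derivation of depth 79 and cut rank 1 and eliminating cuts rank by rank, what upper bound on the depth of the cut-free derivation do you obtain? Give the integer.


Each rank reduction sends depth d to at most 2^d; cut rank r needs r reductions.
2_0(79) = 79
2_1(79) = 2^79 = 604462909807314587353088
Cut-free depth bound = 604462909807314587353088

604462909807314587353088


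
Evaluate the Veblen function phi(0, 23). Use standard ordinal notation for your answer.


phi(0, 23):
phi(0, beta) = omega^beta by definition.
phi(0, 23) = omega^23

omega^23


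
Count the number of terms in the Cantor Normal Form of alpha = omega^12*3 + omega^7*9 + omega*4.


CNF: omega^12*3 + omega^7*9 + omega*4
Count the summands separated by '+':
  term 1: omega^12*3
  term 2: omega^7*9
  term 3: omega*4
Total terms = 3

3


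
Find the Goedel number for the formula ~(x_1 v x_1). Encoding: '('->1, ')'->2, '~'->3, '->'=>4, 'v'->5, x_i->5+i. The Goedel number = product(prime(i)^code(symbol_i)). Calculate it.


Formula: ~(x_1 v x_1)
Symbol codes: [3, 1, 6, 5, 6, 2]
Primes: [2, 3, 5, 7, 11, 13]
p_1^3 = 2^3 = 8
p_2^1 = 3^1 = 3
p_3^6 = 5^6 = 15625
p_4^5 = 7^5 = 16807
p_5^6 = 11^6 = 1771561
p_6^2 = 13^2 = 169
Product = 1886966905448625000

1886966905448625000


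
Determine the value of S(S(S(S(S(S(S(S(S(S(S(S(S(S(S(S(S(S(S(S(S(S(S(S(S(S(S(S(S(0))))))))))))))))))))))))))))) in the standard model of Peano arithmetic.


Counting successors applied to 0:
29 applications of S to 0 = 29

29


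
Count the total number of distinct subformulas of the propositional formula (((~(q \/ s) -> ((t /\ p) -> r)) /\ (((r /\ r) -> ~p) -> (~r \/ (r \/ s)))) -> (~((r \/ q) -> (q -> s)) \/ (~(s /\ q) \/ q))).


Formula: (((~(q \/ s) -> ((t /\ p) -> r)) /\ (((r /\ r) -> ~p) -> (~r \/ (r \/ s)))) -> (~((r \/ q) -> (q -> s)) \/ (~(s /\ q) \/ q)))
Subformulas found:
  1. r
  2. q
  3. s
  4. t
  5. p
  6. ~p
  7. ~r
  8. (r /\ r)
  9. (r \/ s)
  10. (s /\ q)
  11. (r \/ q)
  12. (q \/ s)
  13. (q -> s)
  14. (t /\ p)
  15. ~(q \/ s)
  16. ~(s /\ q)
  17. ((t /\ p) -> r)
  18. (~(s /\ q) \/ q)
  19. (~r \/ (r \/ s))
  20. ((r /\ r) -> ~p)
  21. ((r \/ q) -> (q -> s))
  22. ~((r \/ q) -> (q -> s))
  23. (~(q \/ s) -> ((t /\ p) -> r))
  24. (((r /\ r) -> ~p) -> (~r \/ (r \/ s)))
  25. (~((r \/ q) -> (q -> s)) \/ (~(s /\ q) \/ q))
  26. ((~(q \/ s) -> ((t /\ p) -> r)) /\ (((r /\ r) -> ~p) -> (~r \/ (r \/ s))))
  27. (((~(q \/ s) -> ((t /\ p) -> r)) /\ (((r /\ r) -> ~p) -> (~r \/ (r \/ s)))) -> (~((r \/ q) -> (q -> s)) \/ (~(s /\ q) \/ q)))
Total distinct subformulas = 27

27


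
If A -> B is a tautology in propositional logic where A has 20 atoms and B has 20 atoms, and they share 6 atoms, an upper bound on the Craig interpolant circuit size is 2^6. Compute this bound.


Shared atoms = 6
Craig interpolant size bound = 2^6
= 64

64


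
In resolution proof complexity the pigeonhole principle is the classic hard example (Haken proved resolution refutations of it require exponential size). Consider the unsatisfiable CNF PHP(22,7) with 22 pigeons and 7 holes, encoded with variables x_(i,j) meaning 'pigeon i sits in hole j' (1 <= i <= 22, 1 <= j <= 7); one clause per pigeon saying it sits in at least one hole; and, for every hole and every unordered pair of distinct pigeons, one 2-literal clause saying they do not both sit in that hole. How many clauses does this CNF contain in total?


PHP(22,7): 22 pigeons, 7 holes, 22*7 = 154 variables.
- pigeon clauses: one per pigeon -> 22 clauses
- hole clauses: 7 holes * C(22,2) = 7 * 231 -> 1617 clauses
Total clauses = 22 + 1617 = 1639

1639


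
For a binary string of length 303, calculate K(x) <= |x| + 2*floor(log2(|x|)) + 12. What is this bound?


floor(log2(303)) = 8
2 * 8 = 16
K(x) <= 303 + 16 + 12 = 331

331


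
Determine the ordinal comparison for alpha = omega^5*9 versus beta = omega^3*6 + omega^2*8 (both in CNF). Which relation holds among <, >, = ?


Compare term by term from highest exponent:
alpha = omega^5*9
beta = omega^3*6 + omega^2*8
Term 1: alpha has omega^5*9, beta has omega^3*6
Term 2: alpha has omega^0*0, beta has omega^2*8
Result: alpha > beta

alpha > beta


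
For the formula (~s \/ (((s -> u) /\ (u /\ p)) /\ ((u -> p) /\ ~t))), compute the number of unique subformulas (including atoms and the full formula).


Formula: (~s \/ (((s -> u) /\ (u /\ p)) /\ ((u -> p) /\ ~t)))
Subformulas found:
  1. u
  2. s
  3. t
  4. p
  5. ~t
  6. ~s
  7. (u -> p)
  8. (u /\ p)
  9. (s -> u)
  10. ((u -> p) /\ ~t)
  11. ((s -> u) /\ (u /\ p))
  12. (((s -> u) /\ (u /\ p)) /\ ((u -> p) /\ ~t))
  13. (~s \/ (((s -> u) /\ (u /\ p)) /\ ((u -> p) /\ ~t)))
Total distinct subformulas = 13

13


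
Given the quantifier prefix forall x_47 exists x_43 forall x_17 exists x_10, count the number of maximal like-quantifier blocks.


Alternations = 3.
Blocks = alternations + 1 = 4

4


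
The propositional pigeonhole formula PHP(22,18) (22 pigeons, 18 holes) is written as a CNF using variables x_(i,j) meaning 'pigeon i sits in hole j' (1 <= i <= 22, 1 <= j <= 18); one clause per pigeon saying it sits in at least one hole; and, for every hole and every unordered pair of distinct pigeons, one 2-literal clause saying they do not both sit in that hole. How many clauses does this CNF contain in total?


PHP(22,18): 22 pigeons, 18 holes, 22*18 = 396 variables.
- pigeon clauses: one per pigeon -> 22 clauses
- hole clauses: 18 holes * C(22,2) = 18 * 231 -> 4158 clauses
Total clauses = 22 + 4158 = 4180

4180


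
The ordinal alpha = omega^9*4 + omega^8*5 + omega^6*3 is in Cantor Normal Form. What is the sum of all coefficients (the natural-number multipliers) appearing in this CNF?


CNF: omega^9*4 + omega^8*5 + omega^6*3
Coefficients: 4 + 5 + 3 = 12

12


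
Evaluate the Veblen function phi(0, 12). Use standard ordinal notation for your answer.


phi(0, 12):
phi(0, beta) = omega^beta by definition.
phi(0, 12) = omega^12

omega^12


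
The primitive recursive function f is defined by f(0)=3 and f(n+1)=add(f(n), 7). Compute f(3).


f(0) = 3
f(1) = add(f(0), 7) = add(3, 7) = 10
f(2) = add(f(1), 7) = add(10, 7) = 17
f(3) = add(f(2), 7) = add(17, 7) = 24


24


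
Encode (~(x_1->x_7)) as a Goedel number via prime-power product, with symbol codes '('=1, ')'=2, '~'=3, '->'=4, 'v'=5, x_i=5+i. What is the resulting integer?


Formula: (~(x_1->x_7))
Symbol codes: [1, 3, 1, 6, 4, 12, 2, 2]
Primes: [2, 3, 5, 7, 11, 13, 17, 19]
p_1^1 = 2^1 = 2
p_2^3 = 3^3 = 27
p_3^1 = 5^1 = 5
p_4^6 = 7^6 = 117649
p_5^4 = 11^4 = 14641
p_6^12 = 13^12 = 23298085122481
p_7^2 = 17^2 = 289
p_8^2 = 19^2 = 361
Product = 1130441303646568716373475975070

1130441303646568716373475975070


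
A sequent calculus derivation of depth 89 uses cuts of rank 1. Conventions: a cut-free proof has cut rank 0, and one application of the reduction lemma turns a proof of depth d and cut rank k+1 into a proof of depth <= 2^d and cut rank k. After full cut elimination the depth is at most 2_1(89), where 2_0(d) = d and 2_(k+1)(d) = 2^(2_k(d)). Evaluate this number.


Each rank reduction sends depth d to at most 2^d; cut rank r needs r reductions.
2_0(89) = 89
2_1(89) = 2^89 = 618970019642690137449562112
Cut-free depth bound = 618970019642690137449562112

618970019642690137449562112


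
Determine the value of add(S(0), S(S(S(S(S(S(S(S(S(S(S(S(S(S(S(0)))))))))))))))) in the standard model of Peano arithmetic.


add(S^1(0), S^15(0)):
S^1(0) = 1
S^15(0) = 15
1 + 15 = 16

16


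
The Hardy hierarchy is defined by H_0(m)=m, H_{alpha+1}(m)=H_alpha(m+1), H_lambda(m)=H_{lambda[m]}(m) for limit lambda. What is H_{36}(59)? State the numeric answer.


H_36(59):
For finite ordinals k, H_k(n) = n + k (each successor step adds 1).
H_36(59) = 59 + 36 = 95

95


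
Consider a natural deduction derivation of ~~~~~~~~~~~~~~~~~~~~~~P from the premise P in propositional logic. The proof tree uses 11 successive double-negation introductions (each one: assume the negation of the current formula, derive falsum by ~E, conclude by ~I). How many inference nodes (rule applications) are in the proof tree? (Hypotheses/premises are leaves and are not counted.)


Each double-negation introduction (from C infer ~~C) uses 2 inference nodes: one ~E (C and ~C give falsum) and one ~I (discharge ~C).
11 double negations = 11 * 2 = 22 inference nodes.

22


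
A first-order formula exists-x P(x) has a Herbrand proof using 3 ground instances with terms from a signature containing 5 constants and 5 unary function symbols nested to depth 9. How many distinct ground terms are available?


Herbrand terms by depth:
Depth 0: 5 constants
Depth 1: 25 new terms (running total: 30)
Depth 2: 125 new terms (running total: 155)
Depth 3: 625 new terms (running total: 780)
Depth 4: 3125 new terms (running total: 3905)
Depth 5: 15625 new terms (running total: 19530)
Depth 6: 78125 new terms (running total: 97655)
Depth 7: 390625 new terms (running total: 488280)
Depth 8: 1953125 new terms (running total: 2441405)
Depth 9: 9765625 new terms (running total: 12207030)
Total distinct ground terms = 12207030

12207030


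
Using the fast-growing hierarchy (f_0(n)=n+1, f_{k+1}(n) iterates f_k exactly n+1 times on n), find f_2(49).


f_2(49) = f_1^50(49)
f_1(m) = 2m + 1.
Iterating: f_1^k(n) = 2^k*(n+1) - 1.
f_2(49) = 2^50*(49+1) - 1 = 1125899906842624*50 - 1 = 56294995342131199

56294995342131199


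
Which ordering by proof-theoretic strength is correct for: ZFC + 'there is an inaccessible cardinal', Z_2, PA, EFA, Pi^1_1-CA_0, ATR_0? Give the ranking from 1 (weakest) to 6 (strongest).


Ordering by consistency strength:
1. EFA
2. PA
3. ATR_0
4. Pi^1_1-CA_0
5. Z_2
6. ZFC + 'there is an inaccessible cardinal'


ZFC + 'there is an inaccessible cardinal'=6, Z_2=5, PA=2, EFA=1, Pi^1_1-CA_0=4, ATR_0=3


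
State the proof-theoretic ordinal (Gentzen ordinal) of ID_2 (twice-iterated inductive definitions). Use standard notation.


The proof-theoretic ordinal of ID_2 (twice-iterated inductive definitions) is a standard result in ordinal analysis.
This ordinal is the supremum of order types of primitive recursive well-orderings
that the theory can prove to be well-ordered.
For ID_2 (twice-iterated inductive definitions), the proof-theoretic ordinal is psi_0(epsilon_{Omega_2+1}).

psi_0(epsilon_{Omega_2+1})


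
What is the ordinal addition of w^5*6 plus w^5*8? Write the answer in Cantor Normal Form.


Ordinal addition w^5*6 + w^5*8:
Both terms have the same exponent 5.
w^e*c + w^e*d = w^e*(c+d).
Result = w^5*(6+8) = w^5*14

w^5*14


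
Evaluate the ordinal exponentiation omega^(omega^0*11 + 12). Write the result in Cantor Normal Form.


omega^(omega^0*11 + 12):
omega^0 = 1, so the exponent is 11 + 12 = 23 (finite ordinal addition).
Result = omega^23, already a single CNF term.

omega^23


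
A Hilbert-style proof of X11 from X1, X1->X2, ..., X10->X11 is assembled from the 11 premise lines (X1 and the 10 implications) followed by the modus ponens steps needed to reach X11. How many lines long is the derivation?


We have 11 premise lines: X1 and 10 implications.
Each implication is detached once by MP, giving 10 MP lines.
11 premise lines + 10 MP lines = 21 total lines.

21


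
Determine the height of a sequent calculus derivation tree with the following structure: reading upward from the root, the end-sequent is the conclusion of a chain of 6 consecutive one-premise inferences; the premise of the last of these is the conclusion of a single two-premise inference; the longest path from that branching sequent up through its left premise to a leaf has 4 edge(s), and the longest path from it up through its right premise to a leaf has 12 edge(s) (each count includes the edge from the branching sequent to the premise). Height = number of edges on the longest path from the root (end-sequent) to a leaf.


Longest path through the left premise: 4 edges (measured from the branching sequent)
Longest path through the right premise: 12 edges
Height of the subtree rooted at the branching sequent: max(4, 12) = 12
The branching sequent sits 6 edges above the root (the chain of one-premise inferences), so height = 12 + 6 = 18

18


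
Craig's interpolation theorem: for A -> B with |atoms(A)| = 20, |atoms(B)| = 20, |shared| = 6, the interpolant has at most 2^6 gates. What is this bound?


Shared atoms = 6
Craig interpolant size bound = 2^6
= 64

64


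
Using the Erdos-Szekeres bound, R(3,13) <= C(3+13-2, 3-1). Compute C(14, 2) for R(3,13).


R(3,13) <= C(3+13-2, 3-1) = C(14, 2)
C(14, 2) = 14! / (2! * 12!)
= 91

91


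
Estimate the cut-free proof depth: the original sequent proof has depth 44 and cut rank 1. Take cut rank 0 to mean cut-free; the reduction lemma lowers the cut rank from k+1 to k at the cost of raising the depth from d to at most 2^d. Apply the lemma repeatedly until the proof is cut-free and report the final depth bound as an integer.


Each rank reduction sends depth d to at most 2^d; cut rank r needs r reductions.
2_0(44) = 44
2_1(44) = 2^44 = 17592186044416
Cut-free depth bound = 17592186044416

17592186044416


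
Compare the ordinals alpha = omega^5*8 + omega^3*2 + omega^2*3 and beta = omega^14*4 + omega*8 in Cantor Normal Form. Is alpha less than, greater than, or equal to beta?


Compare term by term from highest exponent:
alpha = omega^5*8 + omega^3*2 + omega^2*3
beta = omega^14*4 + omega*8
Term 1: alpha has omega^5*8, beta has omega^14*4
Term 2: alpha has omega^3*2, beta has omega^1*8
Term 3: alpha has omega^2*3, beta has omega^0*0
Result: alpha < beta

alpha < beta


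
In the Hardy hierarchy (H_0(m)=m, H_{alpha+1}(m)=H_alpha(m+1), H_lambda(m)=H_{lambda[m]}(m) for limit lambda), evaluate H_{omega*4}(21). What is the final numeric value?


H_{omega*4}(21):
For the Hardy hierarchy, H_{omega*k}(n) = 2^k * n.
2^4 = 16.
16 * 21 = 336

336


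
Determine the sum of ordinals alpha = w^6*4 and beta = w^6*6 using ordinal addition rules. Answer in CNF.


Ordinal addition w^6*4 + w^6*6:
Both terms have the same exponent 6.
w^e*c + w^e*d = w^e*(c+d).
Result = w^6*(4+6) = w^6*10

w^6*10


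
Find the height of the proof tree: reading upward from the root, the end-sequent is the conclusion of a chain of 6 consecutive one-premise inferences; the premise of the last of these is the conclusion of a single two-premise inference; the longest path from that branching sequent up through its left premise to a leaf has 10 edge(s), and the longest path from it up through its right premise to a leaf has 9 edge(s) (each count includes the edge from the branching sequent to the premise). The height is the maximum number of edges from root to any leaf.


Longest path through the left premise: 10 edges (measured from the branching sequent)
Longest path through the right premise: 9 edges
Height of the subtree rooted at the branching sequent: max(10, 9) = 10
The branching sequent sits 6 edges above the root (the chain of one-premise inferences), so height = 10 + 6 = 16

16


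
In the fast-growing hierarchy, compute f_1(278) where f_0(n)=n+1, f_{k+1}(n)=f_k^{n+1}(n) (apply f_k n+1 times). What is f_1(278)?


f_1(278) = f_0^279(278)
f_0 adds 1 each time, applied 279 times.
f_1(278) = 278 + 279 = 557

557


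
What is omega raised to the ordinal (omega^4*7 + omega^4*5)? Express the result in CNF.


omega^(omega^4*7 + omega^4*5):
Both terms of the exponent have the same exponent 4, so they merge: omega^4*7 + omega^4*5 = omega^4*(7+5) = omega^4*12.
omega raised to a CNF ordinal is a single CNF term: Result = omega^(omega^4*12)

omega^(omega^4*12)


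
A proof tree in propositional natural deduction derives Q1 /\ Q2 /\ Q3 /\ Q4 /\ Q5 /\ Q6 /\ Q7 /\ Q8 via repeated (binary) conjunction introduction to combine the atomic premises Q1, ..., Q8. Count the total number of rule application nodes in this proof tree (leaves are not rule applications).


The target conjunction has 8 conjuncts, i.e. 7 binary /\ connectives.
Each conjunction-intro joins two pieces, so 8 atoms require 8-1 = 7 applications.
Total inference nodes = 7

7


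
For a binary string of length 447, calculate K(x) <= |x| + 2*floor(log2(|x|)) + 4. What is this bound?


floor(log2(447)) = 8
2 * 8 = 16
K(x) <= 447 + 16 + 4 = 467

467


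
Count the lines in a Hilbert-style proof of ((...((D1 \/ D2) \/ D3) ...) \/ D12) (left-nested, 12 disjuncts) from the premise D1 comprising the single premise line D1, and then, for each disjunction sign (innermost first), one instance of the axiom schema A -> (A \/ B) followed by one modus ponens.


Building the left-nested 12-ary disjunction from D1:
- 1 premise line (D1)
- 12 disjuncts means 11 disjunction signs; each needs 1 axiom instance + 1 MP = 2 lines: 2 * 11 = 22
Total = 1 + 22 = 23 lines.

23


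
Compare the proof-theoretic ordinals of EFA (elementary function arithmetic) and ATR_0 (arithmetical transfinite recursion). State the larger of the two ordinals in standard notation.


Proof-theoretic ordinal of EFA (elementary function arithmetic): omega^3
Proof-theoretic ordinal of ATR_0 (arithmetical transfinite recursion): Gamma_0
Comparing: omega^3 < Gamma_0.
The larger ordinal is Gamma_0 (from ATR_0 (arithmetical transfinite recursion)).

Gamma_0


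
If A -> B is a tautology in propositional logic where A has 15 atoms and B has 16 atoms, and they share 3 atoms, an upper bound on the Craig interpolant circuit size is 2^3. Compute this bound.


Shared atoms = 3
Craig interpolant size bound = 2^3
= 8

8


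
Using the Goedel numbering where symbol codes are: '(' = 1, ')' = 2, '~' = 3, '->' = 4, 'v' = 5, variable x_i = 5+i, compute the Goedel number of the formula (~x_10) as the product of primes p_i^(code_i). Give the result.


Formula: (~x_10)
Symbol codes: [1, 3, 15, 2]
Primes: [2, 3, 5, 7]
p_1^1 = 2^1 = 2
p_2^3 = 3^3 = 27
p_3^15 = 5^15 = 30517578125
p_4^2 = 7^2 = 49
Product = 80749511718750

80749511718750


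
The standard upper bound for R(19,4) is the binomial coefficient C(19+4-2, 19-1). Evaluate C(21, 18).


R(19,4) <= C(19+4-2, 19-1) = C(21, 18)
C(21, 18) = 21! / (18! * 3!)
= 1330

1330


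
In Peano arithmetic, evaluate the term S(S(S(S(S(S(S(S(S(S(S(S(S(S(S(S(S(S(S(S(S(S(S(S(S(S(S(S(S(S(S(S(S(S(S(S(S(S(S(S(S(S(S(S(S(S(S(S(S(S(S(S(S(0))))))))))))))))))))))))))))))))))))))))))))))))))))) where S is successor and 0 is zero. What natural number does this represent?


Counting successors applied to 0:
53 applications of S to 0 = 53

53


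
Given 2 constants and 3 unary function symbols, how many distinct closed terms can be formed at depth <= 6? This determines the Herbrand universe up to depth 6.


Herbrand terms by depth:
Depth 0: 2 constants
Depth 1: 6 new terms (running total: 8)
Depth 2: 18 new terms (running total: 26)
Depth 3: 54 new terms (running total: 80)
Depth 4: 162 new terms (running total: 242)
Depth 5: 486 new terms (running total: 728)
Depth 6: 1458 new terms (running total: 2186)
Total distinct ground terms = 2186

2186


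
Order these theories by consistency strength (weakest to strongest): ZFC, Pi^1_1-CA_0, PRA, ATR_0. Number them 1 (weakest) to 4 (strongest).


Ordering by consistency strength:
1. PRA
2. ATR_0
3. Pi^1_1-CA_0
4. ZFC


ZFC=4, Pi^1_1-CA_0=3, PRA=1, ATR_0=2


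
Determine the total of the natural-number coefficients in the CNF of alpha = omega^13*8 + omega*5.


CNF: omega^13*8 + omega*5
Coefficients: 8 + 5 = 13

13


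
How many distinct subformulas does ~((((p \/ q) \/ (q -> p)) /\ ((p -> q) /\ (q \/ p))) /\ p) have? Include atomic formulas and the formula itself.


Formula: ~((((p \/ q) \/ (q -> p)) /\ ((p -> q) /\ (q \/ p))) /\ p)
Subformulas found:
  1. q
  2. p
  3. (q \/ p)
  4. (p \/ q)
  5. (p -> q)
  6. (q -> p)
  7. ((p -> q) /\ (q \/ p))
  8. ((p \/ q) \/ (q -> p))
  9. (((p \/ q) \/ (q -> p)) /\ ((p -> q) /\ (q \/ p)))
  10. ((((p \/ q) \/ (q -> p)) /\ ((p -> q) /\ (q \/ p))) /\ p)
  11. ~((((p \/ q) \/ (q -> p)) /\ ((p -> q) /\ (q \/ p))) /\ p)
Total distinct subformulas = 11

11


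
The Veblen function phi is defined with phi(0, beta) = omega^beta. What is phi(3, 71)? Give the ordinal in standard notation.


phi(3, 71):
phi(3, beta) = eta_beta (the beta-th eta number, fixed point of zeta).
phi(3, 71) = eta_71

eta_71


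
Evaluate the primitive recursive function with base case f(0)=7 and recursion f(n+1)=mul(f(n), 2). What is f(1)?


f(0) = 7
f(1) = mul(f(0), 2) = mul(7, 2) = 14


14


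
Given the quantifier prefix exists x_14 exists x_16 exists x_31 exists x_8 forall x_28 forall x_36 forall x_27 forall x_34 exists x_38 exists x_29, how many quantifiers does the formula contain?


Quantifier prefix has 10 quantifier symbols.
Quantifier depth = 10

10


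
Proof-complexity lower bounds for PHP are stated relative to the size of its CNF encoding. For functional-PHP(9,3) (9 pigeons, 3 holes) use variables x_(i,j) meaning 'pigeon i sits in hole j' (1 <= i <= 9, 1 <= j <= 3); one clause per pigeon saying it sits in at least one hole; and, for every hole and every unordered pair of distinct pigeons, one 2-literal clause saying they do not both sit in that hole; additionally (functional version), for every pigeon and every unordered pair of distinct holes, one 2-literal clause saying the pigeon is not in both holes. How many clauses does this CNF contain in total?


functional-PHP(9,3): 9 pigeons, 3 holes, 9*3 = 27 variables.
- pigeon clauses: one per pigeon -> 9 clauses
- hole clauses: 3 holes * C(9,2) = 3 * 36 -> 108 clauses
- functional clauses: 9 pigeons * C(3,2) = 9 * 3 -> 27 clauses
Total clauses = 9 + 108 + 27 = 144

144


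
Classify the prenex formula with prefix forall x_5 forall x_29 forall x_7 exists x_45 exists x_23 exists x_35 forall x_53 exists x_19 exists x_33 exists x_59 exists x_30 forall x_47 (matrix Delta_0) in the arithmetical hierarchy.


Leading quantifier is forall, so the class is Pi.
Number of quantifier blocks = alternations + 1 = 4 + 1 = 5.
Classification: Pi_5

Pi_5


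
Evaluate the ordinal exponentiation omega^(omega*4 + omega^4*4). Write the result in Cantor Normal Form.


omega^(omega*4 + omega^4*4):
In ordinal addition a term is absorbed by a following term of strictly larger exponent: 1 < 4, so omega*4 + omega^4*4 = omega^4*4.
omega raised to a CNF ordinal is a single CNF term: Result = omega^(omega^4*4)

omega^(omega^4*4)


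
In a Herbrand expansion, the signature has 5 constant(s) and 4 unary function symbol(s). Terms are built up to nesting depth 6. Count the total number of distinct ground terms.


Herbrand terms by depth:
Depth 0: 5 constants
Depth 1: 20 new terms (running total: 25)
Depth 2: 80 new terms (running total: 105)
Depth 3: 320 new terms (running total: 425)
Depth 4: 1280 new terms (running total: 1705)
Depth 5: 5120 new terms (running total: 6825)
Depth 6: 20480 new terms (running total: 27305)
Total distinct ground terms = 27305

27305


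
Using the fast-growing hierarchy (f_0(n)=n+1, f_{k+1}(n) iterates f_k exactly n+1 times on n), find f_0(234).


f_0(234) = 234 + 1 = 235

235


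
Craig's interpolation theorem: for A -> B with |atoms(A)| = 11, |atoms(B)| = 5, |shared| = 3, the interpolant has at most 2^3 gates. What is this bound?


Shared atoms = 3
Craig interpolant size bound = 2^3
= 8

8


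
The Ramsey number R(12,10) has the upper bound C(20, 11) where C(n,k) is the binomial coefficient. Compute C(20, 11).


R(12,10) <= C(12+10-2, 12-1) = C(20, 11)
C(20, 11) = 20! / (11! * 9!)
= 167960

167960


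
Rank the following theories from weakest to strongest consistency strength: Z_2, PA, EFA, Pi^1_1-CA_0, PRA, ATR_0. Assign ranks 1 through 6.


Ordering by consistency strength:
1. EFA
2. PRA
3. PA
4. ATR_0
5. Pi^1_1-CA_0
6. Z_2


Z_2=6, PA=3, EFA=1, Pi^1_1-CA_0=5, PRA=2, ATR_0=4


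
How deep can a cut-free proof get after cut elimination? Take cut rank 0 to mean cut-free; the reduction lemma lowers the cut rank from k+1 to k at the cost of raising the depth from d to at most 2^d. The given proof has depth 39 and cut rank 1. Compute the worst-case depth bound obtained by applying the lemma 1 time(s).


Each rank reduction sends depth d to at most 2^d; cut rank r needs r reductions.
2_0(39) = 39
2_1(39) = 2^39 = 549755813888
Cut-free depth bound = 549755813888

549755813888


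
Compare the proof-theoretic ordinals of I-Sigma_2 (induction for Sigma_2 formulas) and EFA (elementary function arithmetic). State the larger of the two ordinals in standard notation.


Proof-theoretic ordinal of I-Sigma_2 (induction for Sigma_2 formulas): omega^(omega^omega)
Proof-theoretic ordinal of EFA (elementary function arithmetic): omega^3
Comparing: omega^3 < omega^(omega^omega).
The larger ordinal is omega^(omega^omega) (from I-Sigma_2 (induction for Sigma_2 formulas)).

omega^(omega^omega)


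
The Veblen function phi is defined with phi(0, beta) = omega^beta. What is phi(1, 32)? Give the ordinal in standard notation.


phi(1, 32):
phi(1, beta) = epsilon_beta (the beta-th epsilon number).
phi(1, 32) = epsilon_32

epsilon_32


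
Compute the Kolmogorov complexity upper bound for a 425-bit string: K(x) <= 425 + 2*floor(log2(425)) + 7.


floor(log2(425)) = 8
2 * 8 = 16
K(x) <= 425 + 16 + 7 = 448

448


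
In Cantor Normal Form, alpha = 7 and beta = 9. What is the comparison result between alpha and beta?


Compare term by term from highest exponent:
alpha = 7
beta = 9
Term 1: alpha has omega^0*7, beta has omega^0*9
Result: alpha < beta

alpha < beta


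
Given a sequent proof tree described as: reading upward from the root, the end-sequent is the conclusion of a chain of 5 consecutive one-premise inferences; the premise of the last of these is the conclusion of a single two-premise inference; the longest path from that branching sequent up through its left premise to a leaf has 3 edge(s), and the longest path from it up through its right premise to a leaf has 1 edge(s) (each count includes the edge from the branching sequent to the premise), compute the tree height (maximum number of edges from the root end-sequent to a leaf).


Longest path through the left premise: 3 edges (measured from the branching sequent)
Longest path through the right premise: 1 edges
Height of the subtree rooted at the branching sequent: max(3, 1) = 3
The branching sequent sits 5 edges above the root (the chain of one-premise inferences), so height = 3 + 5 = 8

8


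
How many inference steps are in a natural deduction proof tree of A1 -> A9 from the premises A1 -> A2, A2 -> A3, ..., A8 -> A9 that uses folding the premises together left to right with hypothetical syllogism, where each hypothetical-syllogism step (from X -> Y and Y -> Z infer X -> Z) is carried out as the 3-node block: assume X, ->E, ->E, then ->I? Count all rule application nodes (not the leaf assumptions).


There are 8 premises in the chain. The first HS step combines premises 1 and 2; each further premise needs one more HS step.
So 8 premises require 8 - 1 = 7 hypothetical-syllogism steps.
Each HS step uses 3 inference nodes (->E, ->E, ->I).
7 * 3 = 21 total inference nodes.

21


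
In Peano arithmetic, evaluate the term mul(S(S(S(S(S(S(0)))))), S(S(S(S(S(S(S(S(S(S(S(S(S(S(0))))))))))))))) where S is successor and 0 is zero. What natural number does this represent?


mul(S^6(0), S^14(0)):
S^6(0) = 6
S^14(0) = 14
6 * 14 = 84

84
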